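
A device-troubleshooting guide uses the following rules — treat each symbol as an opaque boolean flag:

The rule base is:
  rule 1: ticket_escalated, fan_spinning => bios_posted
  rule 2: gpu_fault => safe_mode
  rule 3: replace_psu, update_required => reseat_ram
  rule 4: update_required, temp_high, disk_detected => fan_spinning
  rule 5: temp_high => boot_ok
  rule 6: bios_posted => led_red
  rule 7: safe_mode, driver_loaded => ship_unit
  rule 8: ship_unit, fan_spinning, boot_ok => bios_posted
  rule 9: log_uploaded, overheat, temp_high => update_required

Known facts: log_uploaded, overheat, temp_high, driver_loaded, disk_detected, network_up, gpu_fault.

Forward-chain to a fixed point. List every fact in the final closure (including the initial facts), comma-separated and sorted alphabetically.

Round 1 — rule 2, rule 5, rule 9, derive safe_mode, boot_ok, update_required.
Round 2 — rule 4, rule 7, derive fan_spinning, ship_unit.
Round 3 — rule 8, derive bios_posted.
Round 4 — rule 6, derive led_red.

bios_posted, boot_ok, disk_detected, driver_loaded, fan_spinning, gpu_fault, led_red, log_uploaded, network_up, overheat, safe_mode, ship_unit, temp_high, update_required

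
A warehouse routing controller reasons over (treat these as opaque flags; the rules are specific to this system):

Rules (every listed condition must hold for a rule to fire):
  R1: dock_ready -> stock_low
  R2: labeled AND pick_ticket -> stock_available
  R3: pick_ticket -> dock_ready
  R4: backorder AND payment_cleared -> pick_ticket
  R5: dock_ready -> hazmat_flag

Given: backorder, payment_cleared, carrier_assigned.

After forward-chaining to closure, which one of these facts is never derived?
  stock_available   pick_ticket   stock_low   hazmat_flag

Round 1: R4 [backorder AND payment_cleared -> pick_ticket]. New: pick_ticket.
Round 2: R3 [pick_ticket -> dock_ready]. New: dock_ready.
Round 3: R1 [dock_ready -> stock_low]; R5 [dock_ready -> hazmat_flag]. New: stock_low, hazmat_flag.
Derived: hazmat_flag (round 3), stock_low (round 3), pick_ticket (round 1). stock_available never appears in any round.

stock_available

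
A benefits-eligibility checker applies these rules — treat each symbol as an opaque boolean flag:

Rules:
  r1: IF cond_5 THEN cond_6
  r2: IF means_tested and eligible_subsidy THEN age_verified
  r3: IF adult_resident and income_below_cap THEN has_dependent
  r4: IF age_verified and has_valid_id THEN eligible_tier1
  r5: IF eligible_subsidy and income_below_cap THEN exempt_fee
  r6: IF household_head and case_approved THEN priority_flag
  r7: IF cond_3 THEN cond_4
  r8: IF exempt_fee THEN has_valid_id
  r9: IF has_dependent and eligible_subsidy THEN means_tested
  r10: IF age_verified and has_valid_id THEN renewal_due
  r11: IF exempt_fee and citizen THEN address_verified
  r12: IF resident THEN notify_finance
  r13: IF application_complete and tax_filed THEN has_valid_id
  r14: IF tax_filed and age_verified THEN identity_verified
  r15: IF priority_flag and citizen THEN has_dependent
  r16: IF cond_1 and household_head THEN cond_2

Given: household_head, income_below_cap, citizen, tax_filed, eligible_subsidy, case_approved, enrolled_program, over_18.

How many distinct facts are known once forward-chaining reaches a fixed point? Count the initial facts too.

[1] r5 [IF eligible_subsidy and income_below_cap THEN exempt_fee]; r6 [IF household_head and case_approved THEN priority_flag]. ⇒ new: exempt_fee, priority_flag.
[2] r8 [IF exempt_fee THEN has_valid_id]; r11 [IF exempt_fee and citizen THEN address_verified]; r15 [IF priority_flag and citizen THEN has_dependent]. ⇒ new: has_valid_id, address_verified, has_dependent.
[3] r9 [IF has_dependent and eligible_subsidy THEN means_tested]. ⇒ new: means_tested.
[4] r2 [IF means_tested and eligible_subsidy THEN age_verified]. ⇒ new: age_verified.
[5] r4 [IF age_verified and has_valid_id THEN eligible_tier1]; r10 [IF age_verified and has_valid_id THEN renewal_due]; r14 [IF tax_filed and age_verified THEN identity_verified]. ⇒ new: eligible_tier1, renewal_due, identity_verified.
Closure: {address_verified, age_verified, case_approved, citizen, eligible_subsidy, eligible_tier1, enrolled_program, exempt_fee, has_dependent, has_valid_id, household_head, identity_verified, income_below_cap, means_tested, over_18, priority_flag, renewal_due, tax_filed} — 18 facts.

18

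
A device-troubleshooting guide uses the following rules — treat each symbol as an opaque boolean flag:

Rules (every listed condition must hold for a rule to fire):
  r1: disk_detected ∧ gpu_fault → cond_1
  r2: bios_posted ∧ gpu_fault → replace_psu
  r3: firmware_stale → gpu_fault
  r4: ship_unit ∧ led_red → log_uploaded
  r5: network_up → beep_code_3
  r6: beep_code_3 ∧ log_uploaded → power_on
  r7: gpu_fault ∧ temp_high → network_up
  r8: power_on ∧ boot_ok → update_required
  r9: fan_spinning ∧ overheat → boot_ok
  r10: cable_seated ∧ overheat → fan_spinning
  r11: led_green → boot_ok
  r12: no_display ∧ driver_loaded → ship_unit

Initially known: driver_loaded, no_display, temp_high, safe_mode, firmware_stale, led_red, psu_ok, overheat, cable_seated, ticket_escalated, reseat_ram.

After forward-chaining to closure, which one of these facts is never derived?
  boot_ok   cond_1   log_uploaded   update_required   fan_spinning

Round 1: r3 [firmware_stale → gpu_fault]; r10 [cable_seated ∧ overheat → fan_spinning]; r12 [no_display ∧ driver_loaded → ship_unit]. Adds gpu_fault, fan_spinning, ship_unit.
Round 2: r4 [ship_unit ∧ led_red → log_uploaded]; r7 [gpu_fault ∧ temp_high → network_up]; r9 [fan_spinning ∧ overheat → boot_ok]. Adds log_uploaded, network_up, boot_ok.
Round 3: r5 [network_up → beep_code_3]. Adds beep_code_3.
Round 4: r6 [beep_code_3 ∧ log_uploaded → power_on]. Adds power_on.
Round 5: r8 [power_on ∧ boot_ok → update_required]. Adds update_required.
Derived: boot_ok (round 2), log_uploaded (round 2), fan_spinning (round 1), update_required (round 5). cond_1 never appears in any round.

cond_1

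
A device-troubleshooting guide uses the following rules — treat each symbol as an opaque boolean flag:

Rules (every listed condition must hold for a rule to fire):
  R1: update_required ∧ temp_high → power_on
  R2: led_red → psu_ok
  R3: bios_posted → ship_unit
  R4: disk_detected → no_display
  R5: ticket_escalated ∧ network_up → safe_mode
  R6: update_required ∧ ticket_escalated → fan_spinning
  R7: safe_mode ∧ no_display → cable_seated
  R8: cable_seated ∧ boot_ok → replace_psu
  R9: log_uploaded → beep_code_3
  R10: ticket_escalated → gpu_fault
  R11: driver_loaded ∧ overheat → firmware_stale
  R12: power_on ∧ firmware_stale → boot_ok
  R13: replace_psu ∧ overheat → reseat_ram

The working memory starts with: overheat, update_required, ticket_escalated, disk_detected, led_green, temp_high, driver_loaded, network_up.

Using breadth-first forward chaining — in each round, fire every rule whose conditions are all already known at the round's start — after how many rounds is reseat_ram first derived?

Round 1 fires R1, R4, R5, R6, R10, R11, giving power_on, no_display, safe_mode, fan_spinning, gpu_fault, firmware_stale.
Round 2 fires R7, R12, giving cable_seated, boot_ok.
Round 3 fires R8, giving replace_psu.
Round 4 fires R13, giving reseat_ram.
reseat_ram first appears in round 4.

4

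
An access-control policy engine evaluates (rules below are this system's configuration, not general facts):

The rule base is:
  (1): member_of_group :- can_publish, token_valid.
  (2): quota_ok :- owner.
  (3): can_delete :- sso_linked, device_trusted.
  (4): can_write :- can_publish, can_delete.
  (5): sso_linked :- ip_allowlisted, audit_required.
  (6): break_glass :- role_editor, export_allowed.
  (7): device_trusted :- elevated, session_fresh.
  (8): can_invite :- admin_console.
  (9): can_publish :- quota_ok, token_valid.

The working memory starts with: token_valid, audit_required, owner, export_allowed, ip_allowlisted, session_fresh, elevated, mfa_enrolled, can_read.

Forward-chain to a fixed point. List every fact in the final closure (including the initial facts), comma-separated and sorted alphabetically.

Round 1 fires (2), (5), (7), giving quota_ok, sso_linked, device_trusted.
Round 2 fires (3), (9), giving can_delete, can_publish.
Round 3 fires (1), (4), giving member_of_group, can_write.

audit_required, can_delete, can_publish, can_read, can_write, device_trusted, elevated, export_allowed, ip_allowlisted, member_of_group, mfa_enrolled, owner, quota_ok, session_fresh, sso_linked, token_valid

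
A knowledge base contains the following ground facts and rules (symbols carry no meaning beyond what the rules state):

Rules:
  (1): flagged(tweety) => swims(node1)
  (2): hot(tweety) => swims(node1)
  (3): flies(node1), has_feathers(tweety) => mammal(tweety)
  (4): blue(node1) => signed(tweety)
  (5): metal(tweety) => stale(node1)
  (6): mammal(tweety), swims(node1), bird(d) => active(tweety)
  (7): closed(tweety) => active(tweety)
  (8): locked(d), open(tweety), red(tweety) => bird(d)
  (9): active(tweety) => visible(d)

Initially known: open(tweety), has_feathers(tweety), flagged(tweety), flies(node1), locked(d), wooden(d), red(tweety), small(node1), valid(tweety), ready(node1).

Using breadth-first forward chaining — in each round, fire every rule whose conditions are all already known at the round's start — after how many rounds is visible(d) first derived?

Round 1: (1) [flagged(tweety) => swims(node1)]; (3) [flies(node1), has_feathers(tweety) => mammal(tweety)]; (8) [locked(d), open(tweety), red(tweety) => bird(d)]. Adds swims(node1), mammal(tweety), bird(d).
Round 2: (6) [mammal(tweety), swims(node1), bird(d) => active(tweety)]. Adds active(tweety).
Round 3: (9) [active(tweety) => visible(d)]. Adds visible(d).
visible(d) first appears in round 3.

3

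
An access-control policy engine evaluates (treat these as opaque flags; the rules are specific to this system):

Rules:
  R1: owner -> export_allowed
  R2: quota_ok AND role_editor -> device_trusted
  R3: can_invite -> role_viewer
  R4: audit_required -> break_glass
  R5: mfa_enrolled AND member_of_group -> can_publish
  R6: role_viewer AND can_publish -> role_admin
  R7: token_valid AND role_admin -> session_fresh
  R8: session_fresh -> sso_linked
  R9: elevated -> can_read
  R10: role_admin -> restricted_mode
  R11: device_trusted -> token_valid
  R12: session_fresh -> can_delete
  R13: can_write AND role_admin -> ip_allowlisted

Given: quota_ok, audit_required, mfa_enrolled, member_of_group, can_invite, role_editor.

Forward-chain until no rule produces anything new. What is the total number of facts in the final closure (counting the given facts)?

16

Round 1 — R2, R3, R4, R5, derive device_trusted, role_viewer, break_glass, can_publish.
Round 2 — R6, R11, derive role_admin, token_valid.
Round 3 — R7, R10, derive session_fresh, restricted_mode.
Round 4 — R8, R12, derive sso_linked, can_delete.
Closure: {audit_required, break_glass, can_delete, can_invite, can_publish, device_trusted, member_of_group, mfa_enrolled, quota_ok, restricted_mode, role_admin, role_editor, role_viewer, session_fresh, sso_linked, token_valid} — 16 facts.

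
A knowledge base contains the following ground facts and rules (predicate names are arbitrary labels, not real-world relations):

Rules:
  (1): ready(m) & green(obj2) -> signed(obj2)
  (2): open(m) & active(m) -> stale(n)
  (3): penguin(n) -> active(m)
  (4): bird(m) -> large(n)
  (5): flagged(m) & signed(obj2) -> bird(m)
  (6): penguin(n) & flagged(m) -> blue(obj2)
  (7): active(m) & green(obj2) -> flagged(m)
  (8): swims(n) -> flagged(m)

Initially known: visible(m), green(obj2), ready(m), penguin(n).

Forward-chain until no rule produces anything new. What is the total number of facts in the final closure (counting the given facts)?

Round 1 fires (1), (3), giving signed(obj2), active(m).
Round 2 fires (7), giving flagged(m).
Round 3 fires (5), (6), giving bird(m), blue(obj2).
Round 4 fires (4), giving large(n).
Closure: {active(m), bird(m), blue(obj2), flagged(m), green(obj2), large(n), penguin(n), ready(m), signed(obj2), visible(m)} — 10 facts.

10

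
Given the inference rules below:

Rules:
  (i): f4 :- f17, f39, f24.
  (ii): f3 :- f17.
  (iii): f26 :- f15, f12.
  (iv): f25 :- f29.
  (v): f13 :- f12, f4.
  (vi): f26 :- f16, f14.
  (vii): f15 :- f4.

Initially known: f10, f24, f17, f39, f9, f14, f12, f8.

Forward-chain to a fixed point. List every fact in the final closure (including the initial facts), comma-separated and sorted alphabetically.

Round 1 fires (i), (ii), giving f4, f3.
Round 2 fires (v), (vii), giving f13, f15.
Round 3 fires (iii), giving f26.

f10, f12, f13, f14, f15, f17, f24, f26, f3, f39, f4, f8, f9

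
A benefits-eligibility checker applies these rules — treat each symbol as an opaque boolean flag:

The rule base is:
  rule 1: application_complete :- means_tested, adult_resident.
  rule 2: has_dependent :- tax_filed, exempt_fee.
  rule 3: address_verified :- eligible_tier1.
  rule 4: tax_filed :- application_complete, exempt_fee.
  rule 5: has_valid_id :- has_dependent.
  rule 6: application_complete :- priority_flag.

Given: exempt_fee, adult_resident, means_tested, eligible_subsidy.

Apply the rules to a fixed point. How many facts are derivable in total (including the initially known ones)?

Round 1: rule 1 [application_complete :- means_tested, adult_resident.]. New: application_complete.
Round 2: rule 4 [tax_filed :- application_complete, exempt_fee.]. New: tax_filed.
Round 3: rule 2 [has_dependent :- tax_filed, exempt_fee.]. New: has_dependent.
Round 4: rule 5 [has_valid_id :- has_dependent.]. New: has_valid_id.
Closure: {adult_resident, application_complete, eligible_subsidy, exempt_fee, has_dependent, has_valid_id, means_tested, tax_filed} — 8 facts.

8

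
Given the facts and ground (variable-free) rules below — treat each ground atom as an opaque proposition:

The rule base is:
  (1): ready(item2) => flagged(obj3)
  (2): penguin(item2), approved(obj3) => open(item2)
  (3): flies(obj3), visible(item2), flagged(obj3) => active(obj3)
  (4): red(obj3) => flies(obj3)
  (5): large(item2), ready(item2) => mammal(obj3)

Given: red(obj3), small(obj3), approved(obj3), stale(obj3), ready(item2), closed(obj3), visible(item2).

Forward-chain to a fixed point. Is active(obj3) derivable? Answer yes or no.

yes

Round 1 — (1), (4), derive flagged(obj3), flies(obj3).
Round 2 — (3), derive active(obj3).
active(obj3) appears in round 2, so it is derivable.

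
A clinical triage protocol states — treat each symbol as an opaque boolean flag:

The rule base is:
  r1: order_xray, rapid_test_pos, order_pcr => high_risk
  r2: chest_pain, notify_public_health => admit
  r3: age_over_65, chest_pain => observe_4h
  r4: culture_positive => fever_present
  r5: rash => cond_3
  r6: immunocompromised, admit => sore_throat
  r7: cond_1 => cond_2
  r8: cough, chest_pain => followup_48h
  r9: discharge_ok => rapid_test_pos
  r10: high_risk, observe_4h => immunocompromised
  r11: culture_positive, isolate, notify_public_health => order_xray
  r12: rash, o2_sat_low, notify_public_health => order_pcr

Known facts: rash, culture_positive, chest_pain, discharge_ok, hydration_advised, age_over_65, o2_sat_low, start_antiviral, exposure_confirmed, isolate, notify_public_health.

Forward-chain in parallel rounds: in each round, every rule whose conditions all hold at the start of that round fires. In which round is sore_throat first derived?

Round 1: r2 [chest_pain, notify_public_health => admit]; r3 [age_over_65, chest_pain => observe_4h]; r4 [culture_positive => fever_present]; r5 [rash => cond_3]; r9 [discharge_ok => rapid_test_pos]; r11 [culture_positive, isolate, notify_public_health => order_xray]; r12 [rash, o2_sat_low, notify_public_health => order_pcr]. New: admit, observe_4h, fever_present, cond_3, rapid_test_pos, order_xray, order_pcr.
Round 2: r1 [order_xray, rapid_test_pos, order_pcr => high_risk]. New: high_risk.
Round 3: r10 [high_risk, observe_4h => immunocompromised]. New: immunocompromised.
Round 4: r6 [immunocompromised, admit => sore_throat]. New: sore_throat.
sore_throat first appears in round 4.

4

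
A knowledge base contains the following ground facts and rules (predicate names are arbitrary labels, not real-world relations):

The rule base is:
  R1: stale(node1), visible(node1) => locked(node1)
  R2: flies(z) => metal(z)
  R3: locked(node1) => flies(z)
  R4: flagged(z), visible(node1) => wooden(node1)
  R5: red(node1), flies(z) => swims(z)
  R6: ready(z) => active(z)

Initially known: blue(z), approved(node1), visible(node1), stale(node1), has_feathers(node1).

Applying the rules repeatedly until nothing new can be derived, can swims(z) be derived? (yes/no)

no

Round 1: R1 [stale(node1), visible(node1) => locked(node1)]. New: locked(node1).
Round 2: R3 [locked(node1) => flies(z)]. New: flies(z).
Round 3: R2 [flies(z) => metal(z)]. New: metal(z).
Fixed point reached. swims(z) is concluded only by R5; R5 needs red(node1) (never derived).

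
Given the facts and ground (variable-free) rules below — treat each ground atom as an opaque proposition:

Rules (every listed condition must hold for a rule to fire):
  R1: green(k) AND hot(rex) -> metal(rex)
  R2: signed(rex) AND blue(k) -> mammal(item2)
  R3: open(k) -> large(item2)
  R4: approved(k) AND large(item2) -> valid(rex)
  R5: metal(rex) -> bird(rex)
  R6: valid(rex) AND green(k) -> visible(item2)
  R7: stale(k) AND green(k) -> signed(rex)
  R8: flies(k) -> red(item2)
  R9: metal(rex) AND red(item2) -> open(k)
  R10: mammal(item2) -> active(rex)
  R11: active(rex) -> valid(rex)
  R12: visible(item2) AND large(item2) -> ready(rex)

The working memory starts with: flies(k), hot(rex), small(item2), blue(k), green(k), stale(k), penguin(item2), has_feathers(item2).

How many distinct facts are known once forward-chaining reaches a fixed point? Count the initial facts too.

19

Round 1 — R1, R7, R8, derive metal(rex), signed(rex), red(item2).
Round 2 — R2, R5, R9, derive mammal(item2), bird(rex), open(k).
Round 3 — R3, R10, derive large(item2), active(rex).
Round 4 — R11, derive valid(rex).
Round 5 — R6, derive visible(item2).
Round 6 — R12, derive ready(rex).
Closure: {active(rex), bird(rex), blue(k), flies(k), green(k), has_feathers(item2), hot(rex), large(item2), mammal(item2), metal(rex), open(k), penguin(item2), ready(rex), red(item2), signed(rex), small(item2), stale(k), valid(rex), visible(item2)} — 19 facts.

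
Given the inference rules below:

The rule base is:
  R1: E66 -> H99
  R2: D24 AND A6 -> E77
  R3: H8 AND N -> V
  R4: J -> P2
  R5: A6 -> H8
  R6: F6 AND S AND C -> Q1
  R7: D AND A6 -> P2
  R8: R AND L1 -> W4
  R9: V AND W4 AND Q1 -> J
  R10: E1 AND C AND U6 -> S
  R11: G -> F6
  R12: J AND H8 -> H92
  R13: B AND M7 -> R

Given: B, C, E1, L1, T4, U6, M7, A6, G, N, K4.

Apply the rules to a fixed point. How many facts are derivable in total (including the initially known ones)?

Round 1: R5 [A6 -> H8]; R10 [E1 AND C AND U6 -> S]; R11 [G -> F6]; R13 [B AND M7 -> R]. New: H8, S, F6, R.
Round 2: R3 [H8 AND N -> V]; R6 [F6 AND S AND C -> Q1]; R8 [R AND L1 -> W4]. New: V, Q1, W4.
Round 3: R9 [V AND W4 AND Q1 -> J]. New: J.
Round 4: R4 [J -> P2]; R12 [J AND H8 -> H92]. New: P2, H92.
Closure: {A6, B, C, E1, F6, G, H8, H92, J, K4, L1, M7, N, P2, Q1, R, S, T4, U6, V, W4} — 21 facts.

21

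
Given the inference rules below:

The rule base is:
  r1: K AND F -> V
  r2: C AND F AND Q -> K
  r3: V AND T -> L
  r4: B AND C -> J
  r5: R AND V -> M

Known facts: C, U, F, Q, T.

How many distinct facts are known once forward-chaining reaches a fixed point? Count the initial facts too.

Round 1: r2 [C AND F AND Q -> K]. Adds K.
Round 2: r1 [K AND F -> V]. Adds V.
Round 3: r3 [V AND T -> L]. Adds L.
Closure: {C, F, K, L, Q, T, U, V} — 8 facts.

8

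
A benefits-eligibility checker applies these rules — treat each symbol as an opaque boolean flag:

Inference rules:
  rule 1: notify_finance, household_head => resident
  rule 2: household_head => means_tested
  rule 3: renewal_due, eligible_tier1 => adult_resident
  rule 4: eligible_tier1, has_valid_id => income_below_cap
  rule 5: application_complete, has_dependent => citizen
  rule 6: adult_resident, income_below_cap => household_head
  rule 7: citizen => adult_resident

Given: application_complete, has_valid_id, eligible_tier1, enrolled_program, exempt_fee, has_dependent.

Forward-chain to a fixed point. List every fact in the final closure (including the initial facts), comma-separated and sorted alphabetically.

adult_resident, application_complete, citizen, eligible_tier1, enrolled_program, exempt_fee, has_dependent, has_valid_id, household_head, income_below_cap, means_tested

Round 1 fires rule 4, rule 5, giving income_below_cap, citizen.
Round 2 fires rule 7, giving adult_resident.
Round 3 fires rule 6, giving household_head.
Round 4 fires rule 2, giving means_tested.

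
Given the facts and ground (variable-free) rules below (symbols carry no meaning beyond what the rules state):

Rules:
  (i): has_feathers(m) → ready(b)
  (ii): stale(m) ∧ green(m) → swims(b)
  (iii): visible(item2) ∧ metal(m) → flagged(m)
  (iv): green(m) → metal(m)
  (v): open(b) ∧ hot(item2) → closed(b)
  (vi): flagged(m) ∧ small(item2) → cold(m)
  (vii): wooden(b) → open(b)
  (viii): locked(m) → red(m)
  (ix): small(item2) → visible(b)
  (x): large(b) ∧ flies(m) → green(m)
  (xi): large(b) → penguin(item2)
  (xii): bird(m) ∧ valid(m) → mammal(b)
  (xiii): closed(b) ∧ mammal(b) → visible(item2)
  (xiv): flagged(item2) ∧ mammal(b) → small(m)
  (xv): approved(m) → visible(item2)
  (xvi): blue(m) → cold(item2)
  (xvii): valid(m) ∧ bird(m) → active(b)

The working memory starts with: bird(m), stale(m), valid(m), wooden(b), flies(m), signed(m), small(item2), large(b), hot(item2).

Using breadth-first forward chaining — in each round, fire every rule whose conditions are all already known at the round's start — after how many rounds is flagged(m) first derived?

4

Round 1 — (vii), (ix), (x), (xi), (xii), (xvii), derive open(b), visible(b), green(m), penguin(item2), mammal(b), active(b).
Round 2 — (ii), (iv), (v), derive swims(b), metal(m), closed(b).
Round 3 — (xiii), derive visible(item2).
Round 4 — (iii), derive flagged(m).
flagged(m) first appears in round 4.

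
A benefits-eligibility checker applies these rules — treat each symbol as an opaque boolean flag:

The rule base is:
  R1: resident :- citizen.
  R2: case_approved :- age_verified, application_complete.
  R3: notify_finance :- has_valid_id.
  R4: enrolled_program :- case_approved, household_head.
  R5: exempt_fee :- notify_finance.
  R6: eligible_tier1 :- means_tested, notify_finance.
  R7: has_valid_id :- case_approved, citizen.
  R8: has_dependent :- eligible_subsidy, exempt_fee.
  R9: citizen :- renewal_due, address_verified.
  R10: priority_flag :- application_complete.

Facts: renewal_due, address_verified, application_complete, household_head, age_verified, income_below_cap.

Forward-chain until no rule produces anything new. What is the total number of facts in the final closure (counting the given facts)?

14

Round 1: R2 [case_approved :- age_verified, application_complete.]; R9 [citizen :- renewal_due, address_verified.]; R10 [priority_flag :- application_complete.]. New: case_approved, citizen, priority_flag.
Round 2: R1 [resident :- citizen.]; R4 [enrolled_program :- case_approved, household_head.]; R7 [has_valid_id :- case_approved, citizen.]. New: resident, enrolled_program, has_valid_id.
Round 3: R3 [notify_finance :- has_valid_id.]. New: notify_finance.
Round 4: R5 [exempt_fee :- notify_finance.]. New: exempt_fee.
Closure: {address_verified, age_verified, application_complete, case_approved, citizen, enrolled_program, exempt_fee, has_valid_id, household_head, income_below_cap, notify_finance, priority_flag, renewal_due, resident} — 14 facts.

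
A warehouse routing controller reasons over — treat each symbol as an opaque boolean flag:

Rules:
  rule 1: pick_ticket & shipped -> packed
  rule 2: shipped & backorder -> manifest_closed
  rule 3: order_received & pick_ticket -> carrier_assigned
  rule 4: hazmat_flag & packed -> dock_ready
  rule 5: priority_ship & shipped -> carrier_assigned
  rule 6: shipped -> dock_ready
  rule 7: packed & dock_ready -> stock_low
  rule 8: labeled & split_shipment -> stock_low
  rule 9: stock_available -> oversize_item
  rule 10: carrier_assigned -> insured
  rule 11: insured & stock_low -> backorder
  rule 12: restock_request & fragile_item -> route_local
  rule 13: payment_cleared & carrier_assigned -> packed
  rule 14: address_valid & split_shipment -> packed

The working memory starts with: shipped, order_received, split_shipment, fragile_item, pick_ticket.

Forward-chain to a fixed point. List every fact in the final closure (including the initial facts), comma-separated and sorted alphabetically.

Round 1 — rule 1, rule 3, rule 6, derive packed, carrier_assigned, dock_ready.
Round 2 — rule 7, rule 10, derive stock_low, insured.
Round 3 — rule 11, derive backorder.
Round 4 — rule 2, derive manifest_closed.

backorder, carrier_assigned, dock_ready, fragile_item, insured, manifest_closed, order_received, packed, pick_ticket, shipped, split_shipment, stock_low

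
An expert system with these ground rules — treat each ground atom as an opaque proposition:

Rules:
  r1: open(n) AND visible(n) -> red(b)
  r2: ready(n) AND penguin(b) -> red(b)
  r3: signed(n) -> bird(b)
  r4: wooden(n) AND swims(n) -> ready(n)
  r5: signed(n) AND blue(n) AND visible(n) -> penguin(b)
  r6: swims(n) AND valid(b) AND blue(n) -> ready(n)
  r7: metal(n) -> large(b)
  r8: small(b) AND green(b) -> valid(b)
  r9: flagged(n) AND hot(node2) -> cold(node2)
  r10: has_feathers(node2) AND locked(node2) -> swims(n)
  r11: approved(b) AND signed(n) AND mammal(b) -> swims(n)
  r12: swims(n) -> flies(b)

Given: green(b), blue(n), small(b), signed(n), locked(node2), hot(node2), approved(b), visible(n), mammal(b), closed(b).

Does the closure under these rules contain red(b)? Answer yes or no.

Round 1 — r3, r5, r8, r11, derive bird(b), penguin(b), valid(b), swims(n).
Round 2 — r6, r12, derive ready(n), flies(b).
Round 3 — r2, derive red(b).
red(b) appears in round 3, so it is derivable.

yes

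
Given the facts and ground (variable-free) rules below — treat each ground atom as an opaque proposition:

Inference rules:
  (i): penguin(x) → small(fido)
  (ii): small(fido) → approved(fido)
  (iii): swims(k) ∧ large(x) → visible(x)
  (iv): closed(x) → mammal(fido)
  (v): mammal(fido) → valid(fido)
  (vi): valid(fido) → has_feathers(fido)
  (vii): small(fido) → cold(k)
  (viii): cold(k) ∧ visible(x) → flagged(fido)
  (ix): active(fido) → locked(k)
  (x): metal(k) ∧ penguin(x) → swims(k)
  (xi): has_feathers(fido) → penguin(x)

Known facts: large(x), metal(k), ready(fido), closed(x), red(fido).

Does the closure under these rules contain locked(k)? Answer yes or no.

[1] (iv) [closed(x) → mammal(fido)]. ⇒ new: mammal(fido).
[2] (v) [mammal(fido) → valid(fido)]. ⇒ new: valid(fido).
[3] (vi) [valid(fido) → has_feathers(fido)]. ⇒ new: has_feathers(fido).
[4] (xi) [has_feathers(fido) → penguin(x)]. ⇒ new: penguin(x).
[5] (i) [penguin(x) → small(fido)]; (x) [metal(k) ∧ penguin(x) → swims(k)]. ⇒ new: small(fido), swims(k).
[6] (ii) [small(fido) → approved(fido)]; (iii) [swims(k) ∧ large(x) → visible(x)]; (vii) [small(fido) → cold(k)]. ⇒ new: approved(fido), visible(x), cold(k).
[7] (viii) [cold(k) ∧ visible(x) → flagged(fido)]. ⇒ new: flagged(fido).
Fixed point reached. locked(k) is concluded only by (ix); (ix) needs active(fido) (never derived).

no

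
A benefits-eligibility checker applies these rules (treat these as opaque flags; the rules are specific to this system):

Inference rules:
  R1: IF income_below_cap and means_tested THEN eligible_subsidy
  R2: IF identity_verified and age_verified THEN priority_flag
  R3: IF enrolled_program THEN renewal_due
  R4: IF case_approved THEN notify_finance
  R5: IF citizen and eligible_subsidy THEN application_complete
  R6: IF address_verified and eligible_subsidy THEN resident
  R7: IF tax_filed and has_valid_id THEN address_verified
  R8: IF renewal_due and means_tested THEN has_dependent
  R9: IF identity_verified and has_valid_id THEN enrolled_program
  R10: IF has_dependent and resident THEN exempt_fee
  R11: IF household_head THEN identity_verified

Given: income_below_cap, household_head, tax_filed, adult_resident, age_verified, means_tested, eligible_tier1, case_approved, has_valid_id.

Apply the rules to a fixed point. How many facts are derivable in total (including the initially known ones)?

Round 1: R1 [IF income_below_cap and means_tested THEN eligible_subsidy]; R4 [IF case_approved THEN notify_finance]; R7 [IF tax_filed and has_valid_id THEN address_verified]; R11 [IF household_head THEN identity_verified]. New: eligible_subsidy, notify_finance, address_verified, identity_verified.
Round 2: R2 [IF identity_verified and age_verified THEN priority_flag]; R6 [IF address_verified and eligible_subsidy THEN resident]; R9 [IF identity_verified and has_valid_id THEN enrolled_program]. New: priority_flag, resident, enrolled_program.
Round 3: R3 [IF enrolled_program THEN renewal_due]. New: renewal_due.
Round 4: R8 [IF renewal_due and means_tested THEN has_dependent]. New: has_dependent.
Round 5: R10 [IF has_dependent and resident THEN exempt_fee]. New: exempt_fee.
Closure: {address_verified, adult_resident, age_verified, case_approved, eligible_subsidy, eligible_tier1, enrolled_program, exempt_fee, has_dependent, has_valid_id, household_head, identity_verified, income_below_cap, means_tested, notify_finance, priority_flag, renewal_due, resident, tax_filed} — 19 facts.

19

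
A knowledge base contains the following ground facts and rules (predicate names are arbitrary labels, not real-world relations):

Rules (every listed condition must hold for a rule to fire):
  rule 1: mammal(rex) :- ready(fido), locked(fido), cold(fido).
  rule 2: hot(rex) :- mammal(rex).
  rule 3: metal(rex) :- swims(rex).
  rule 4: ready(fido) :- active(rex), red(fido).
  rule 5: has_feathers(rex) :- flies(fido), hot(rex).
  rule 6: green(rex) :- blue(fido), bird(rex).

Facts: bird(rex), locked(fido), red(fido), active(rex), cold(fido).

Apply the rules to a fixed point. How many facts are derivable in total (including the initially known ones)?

Round 1: rule 4 [ready(fido) :- active(rex), red(fido).]. New: ready(fido).
Round 2: rule 1 [mammal(rex) :- ready(fido), locked(fido), cold(fido).]. New: mammal(rex).
Round 3: rule 2 [hot(rex) :- mammal(rex).]. New: hot(rex).
Closure: {active(rex), bird(rex), cold(fido), hot(rex), locked(fido), mammal(rex), ready(fido), red(fido)} — 8 facts.

8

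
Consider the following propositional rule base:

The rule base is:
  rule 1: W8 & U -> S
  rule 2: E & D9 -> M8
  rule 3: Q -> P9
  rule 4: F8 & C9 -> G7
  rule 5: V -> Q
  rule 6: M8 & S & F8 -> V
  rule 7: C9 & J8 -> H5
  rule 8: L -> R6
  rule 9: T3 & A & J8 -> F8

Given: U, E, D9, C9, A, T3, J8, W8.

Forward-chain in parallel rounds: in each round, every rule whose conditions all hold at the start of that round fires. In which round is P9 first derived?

Round 1 fires rule 1, rule 2, rule 7, rule 9, giving S, M8, H5, F8.
Round 2 fires rule 4, rule 6, giving G7, V.
Round 3 fires rule 5, giving Q.
Round 4 fires rule 3, giving P9.
P9 first appears in round 4.

4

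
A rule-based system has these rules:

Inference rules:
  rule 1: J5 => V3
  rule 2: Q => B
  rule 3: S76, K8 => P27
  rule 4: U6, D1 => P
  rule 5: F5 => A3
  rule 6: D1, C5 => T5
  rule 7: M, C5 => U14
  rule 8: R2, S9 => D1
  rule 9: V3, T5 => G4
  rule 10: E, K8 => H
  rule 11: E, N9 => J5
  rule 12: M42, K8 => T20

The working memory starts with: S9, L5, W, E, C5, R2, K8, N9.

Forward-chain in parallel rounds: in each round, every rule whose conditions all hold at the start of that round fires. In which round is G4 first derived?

[1] rule 8 [R2, S9 => D1]; rule 10 [E, K8 => H]; rule 11 [E, N9 => J5]. ⇒ new: D1, H, J5.
[2] rule 1 [J5 => V3]; rule 6 [D1, C5 => T5]. ⇒ new: V3, T5.
[3] rule 9 [V3, T5 => G4]. ⇒ new: G4.
G4 first appears in round 3.

3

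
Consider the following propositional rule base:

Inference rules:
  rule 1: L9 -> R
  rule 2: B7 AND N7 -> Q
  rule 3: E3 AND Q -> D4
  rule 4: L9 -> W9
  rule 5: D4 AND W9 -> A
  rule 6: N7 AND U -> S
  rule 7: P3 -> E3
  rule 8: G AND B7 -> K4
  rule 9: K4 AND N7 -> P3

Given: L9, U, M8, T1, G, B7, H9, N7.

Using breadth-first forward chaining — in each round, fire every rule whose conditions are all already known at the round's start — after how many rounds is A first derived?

5

Round 1 — rule 1, rule 2, rule 4, rule 6, rule 8, derive R, Q, W9, S, K4.
Round 2 — rule 9, derive P3.
Round 3 — rule 7, derive E3.
Round 4 — rule 3, derive D4.
Round 5 — rule 5, derive A.
A first appears in round 5.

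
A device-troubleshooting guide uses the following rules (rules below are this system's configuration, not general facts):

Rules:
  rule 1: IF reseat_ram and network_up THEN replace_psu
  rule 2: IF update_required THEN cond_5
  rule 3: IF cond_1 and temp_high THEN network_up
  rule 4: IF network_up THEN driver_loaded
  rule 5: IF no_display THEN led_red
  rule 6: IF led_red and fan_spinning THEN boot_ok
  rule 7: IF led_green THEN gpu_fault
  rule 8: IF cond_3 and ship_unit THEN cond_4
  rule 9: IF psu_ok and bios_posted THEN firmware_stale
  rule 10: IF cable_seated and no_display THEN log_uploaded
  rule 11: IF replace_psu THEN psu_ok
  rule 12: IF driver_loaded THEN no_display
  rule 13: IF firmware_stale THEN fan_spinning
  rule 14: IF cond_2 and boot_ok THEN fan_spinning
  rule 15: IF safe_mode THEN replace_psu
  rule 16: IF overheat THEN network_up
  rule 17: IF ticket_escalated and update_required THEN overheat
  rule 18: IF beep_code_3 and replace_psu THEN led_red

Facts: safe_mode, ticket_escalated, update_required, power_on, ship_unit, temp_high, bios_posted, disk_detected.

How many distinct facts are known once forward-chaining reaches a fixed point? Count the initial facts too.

19

Round 1: rule 2 [IF update_required THEN cond_5]; rule 15 [IF safe_mode THEN replace_psu]; rule 17 [IF ticket_escalated and update_required THEN overheat]. Adds cond_5, replace_psu, overheat.
Round 2: rule 11 [IF replace_psu THEN psu_ok]; rule 16 [IF overheat THEN network_up]. Adds psu_ok, network_up.
Round 3: rule 4 [IF network_up THEN driver_loaded]; rule 9 [IF psu_ok and bios_posted THEN firmware_stale]. Adds driver_loaded, firmware_stale.
Round 4: rule 12 [IF driver_loaded THEN no_display]; rule 13 [IF firmware_stale THEN fan_spinning]. Adds no_display, fan_spinning.
Round 5: rule 5 [IF no_display THEN led_red]. Adds led_red.
Round 6: rule 6 [IF led_red and fan_spinning THEN boot_ok]. Adds boot_ok.
Closure: {bios_posted, boot_ok, cond_5, disk_detected, driver_loaded, fan_spinning, firmware_stale, led_red, network_up, no_display, overheat, power_on, psu_ok, replace_psu, safe_mode, ship_unit, temp_high, ticket_escalated, update_required} — 19 facts.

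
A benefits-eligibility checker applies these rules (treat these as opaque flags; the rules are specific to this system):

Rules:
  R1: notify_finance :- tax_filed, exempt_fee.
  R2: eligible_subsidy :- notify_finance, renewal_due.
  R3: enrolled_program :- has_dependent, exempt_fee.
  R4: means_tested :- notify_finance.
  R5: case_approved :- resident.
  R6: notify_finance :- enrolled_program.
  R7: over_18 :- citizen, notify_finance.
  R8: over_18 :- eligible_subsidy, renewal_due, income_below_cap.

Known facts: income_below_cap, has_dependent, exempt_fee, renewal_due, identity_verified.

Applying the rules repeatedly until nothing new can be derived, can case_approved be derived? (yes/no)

no

[1] R3 [enrolled_program :- has_dependent, exempt_fee.]. ⇒ new: enrolled_program.
[2] R6 [notify_finance :- enrolled_program.]. ⇒ new: notify_finance.
[3] R2 [eligible_subsidy :- notify_finance, renewal_due.]; R4 [means_tested :- notify_finance.]. ⇒ new: eligible_subsidy, means_tested.
[4] R8 [over_18 :- eligible_subsidy, renewal_due, income_below_cap.]. ⇒ new: over_18.
Fixed point reached. case_approved is concluded only by R5; R5 needs resident (never derived).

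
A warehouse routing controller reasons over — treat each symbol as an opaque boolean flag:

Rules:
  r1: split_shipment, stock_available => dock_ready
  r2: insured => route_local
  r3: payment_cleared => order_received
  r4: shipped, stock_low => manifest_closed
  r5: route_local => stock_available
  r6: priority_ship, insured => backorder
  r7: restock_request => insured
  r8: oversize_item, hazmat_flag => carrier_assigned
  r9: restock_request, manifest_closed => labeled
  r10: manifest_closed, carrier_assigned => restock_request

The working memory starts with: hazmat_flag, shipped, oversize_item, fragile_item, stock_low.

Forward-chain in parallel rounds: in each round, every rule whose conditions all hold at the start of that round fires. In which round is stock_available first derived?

5

[1] r4 [shipped, stock_low => manifest_closed]; r8 [oversize_item, hazmat_flag => carrier_assigned]. ⇒ new: manifest_closed, carrier_assigned.
[2] r10 [manifest_closed, carrier_assigned => restock_request]. ⇒ new: restock_request.
[3] r7 [restock_request => insured]; r9 [restock_request, manifest_closed => labeled]. ⇒ new: insured, labeled.
[4] r2 [insured => route_local]. ⇒ new: route_local.
[5] r5 [route_local => stock_available]. ⇒ new: stock_available.
stock_available first appears in round 5.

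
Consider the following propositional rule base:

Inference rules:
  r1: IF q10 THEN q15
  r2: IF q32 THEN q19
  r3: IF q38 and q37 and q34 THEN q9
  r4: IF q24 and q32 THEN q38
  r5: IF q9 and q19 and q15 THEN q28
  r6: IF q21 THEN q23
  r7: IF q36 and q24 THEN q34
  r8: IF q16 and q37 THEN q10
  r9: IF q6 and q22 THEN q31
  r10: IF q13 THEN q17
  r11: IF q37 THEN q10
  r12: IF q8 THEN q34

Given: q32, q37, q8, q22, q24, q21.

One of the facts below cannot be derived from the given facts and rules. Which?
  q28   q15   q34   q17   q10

Round 1: r2 [IF q32 THEN q19]; r4 [IF q24 and q32 THEN q38]; r6 [IF q21 THEN q23]; r11 [IF q37 THEN q10]; r12 [IF q8 THEN q34]. New: q19, q38, q23, q10, q34.
Round 2: r1 [IF q10 THEN q15]; r3 [IF q38 and q37 and q34 THEN q9]. New: q15, q9.
Round 3: r5 [IF q9 and q19 and q15 THEN q28]. New: q28.
Derived: q28 (round 3), q15 (round 2), q10 (round 1), q34 (round 1). q17 never appears in any round.

q17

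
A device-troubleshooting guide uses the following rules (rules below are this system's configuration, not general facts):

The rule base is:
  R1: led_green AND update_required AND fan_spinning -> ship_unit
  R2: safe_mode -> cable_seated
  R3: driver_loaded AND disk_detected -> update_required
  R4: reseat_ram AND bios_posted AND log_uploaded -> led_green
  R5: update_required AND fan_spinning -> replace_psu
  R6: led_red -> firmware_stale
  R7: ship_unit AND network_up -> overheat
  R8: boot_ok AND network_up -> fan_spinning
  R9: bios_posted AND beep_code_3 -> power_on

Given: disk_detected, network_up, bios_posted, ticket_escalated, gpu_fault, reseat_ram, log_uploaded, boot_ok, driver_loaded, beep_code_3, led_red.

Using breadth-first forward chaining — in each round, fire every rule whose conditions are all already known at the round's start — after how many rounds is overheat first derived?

3

[1] R3 [driver_loaded AND disk_detected -> update_required]; R4 [reseat_ram AND bios_posted AND log_uploaded -> led_green]; R6 [led_red -> firmware_stale]; R8 [boot_ok AND network_up -> fan_spinning]; R9 [bios_posted AND beep_code_3 -> power_on]. ⇒ new: update_required, led_green, firmware_stale, fan_spinning, power_on.
[2] R1 [led_green AND update_required AND fan_spinning -> ship_unit]; R5 [update_required AND fan_spinning -> replace_psu]. ⇒ new: ship_unit, replace_psu.
[3] R7 [ship_unit AND network_up -> overheat]. ⇒ new: overheat.
overheat first appears in round 3.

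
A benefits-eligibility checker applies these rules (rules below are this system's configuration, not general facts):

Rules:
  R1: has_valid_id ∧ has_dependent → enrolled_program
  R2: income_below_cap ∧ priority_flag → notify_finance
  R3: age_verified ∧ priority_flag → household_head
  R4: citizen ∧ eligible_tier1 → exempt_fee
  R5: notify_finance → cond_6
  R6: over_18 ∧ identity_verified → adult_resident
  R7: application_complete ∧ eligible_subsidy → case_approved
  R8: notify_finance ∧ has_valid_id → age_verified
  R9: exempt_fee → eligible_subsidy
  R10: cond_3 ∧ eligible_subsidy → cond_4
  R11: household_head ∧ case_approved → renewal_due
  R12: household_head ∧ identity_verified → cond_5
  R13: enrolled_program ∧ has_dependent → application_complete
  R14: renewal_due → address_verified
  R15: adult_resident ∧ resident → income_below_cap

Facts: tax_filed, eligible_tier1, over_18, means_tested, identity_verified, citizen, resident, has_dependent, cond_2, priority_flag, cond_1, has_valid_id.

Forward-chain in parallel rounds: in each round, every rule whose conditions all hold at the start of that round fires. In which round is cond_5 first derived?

6

Round 1: R1 [has_valid_id ∧ has_dependent → enrolled_program]; R4 [citizen ∧ eligible_tier1 → exempt_fee]; R6 [over_18 ∧ identity_verified → adult_resident]. New: enrolled_program, exempt_fee, adult_resident.
Round 2: R9 [exempt_fee → eligible_subsidy]; R13 [enrolled_program ∧ has_dependent → application_complete]; R15 [adult_resident ∧ resident → income_below_cap]. New: eligible_subsidy, application_complete, income_below_cap.
Round 3: R2 [income_below_cap ∧ priority_flag → notify_finance]; R7 [application_complete ∧ eligible_subsidy → case_approved]. New: notify_finance, case_approved.
Round 4: R5 [notify_finance → cond_6]; R8 [notify_finance ∧ has_valid_id → age_verified]. New: cond_6, age_verified.
Round 5: R3 [age_verified ∧ priority_flag → household_head]. New: household_head.
Round 6: R11 [household_head ∧ case_approved → renewal_due]; R12 [household_head ∧ identity_verified → cond_5]. New: renewal_due, cond_5.
cond_5 first appears in round 6.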